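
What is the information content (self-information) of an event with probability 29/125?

Information content I(x) = -log₂(p(x))
I = -log₂(29/125) = -log₂(0.2320)
I = 2.1078 bits


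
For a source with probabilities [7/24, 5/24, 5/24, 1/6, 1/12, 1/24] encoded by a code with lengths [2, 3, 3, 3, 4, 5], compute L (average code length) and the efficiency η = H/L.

Average length L = Σ p_i × l_i = 2.8750 bits
Entropy H = 2.3820 bits
Efficiency η = H/L × 100% = 82.85%


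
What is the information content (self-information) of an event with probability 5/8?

Information content I(x) = -log₂(p(x))
I = -log₂(5/8) = -log₂(0.6250)
I = 0.6781 bits


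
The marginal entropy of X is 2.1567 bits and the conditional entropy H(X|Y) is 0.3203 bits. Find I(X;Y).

I(X;Y) = H(X) - H(X|Y)
I(X;Y) = 2.1567 - 0.3203 = 1.8364 bits


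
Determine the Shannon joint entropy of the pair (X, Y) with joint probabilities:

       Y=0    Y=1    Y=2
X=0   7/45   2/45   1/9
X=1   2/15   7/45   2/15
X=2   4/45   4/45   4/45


H(X,Y) = -Σ p(x,y) log₂ p(x,y)
  p(0,0)=7/45: -0.1556 × log₂(0.1556) = 0.4176
  p(0,1)=2/45: -0.0444 × log₂(0.0444) = 0.1996
  p(0,2)=1/9: -0.1111 × log₂(0.1111) = 0.3522
  p(1,0)=2/15: -0.1333 × log₂(0.1333) = 0.3876
  p(1,1)=7/45: -0.1556 × log₂(0.1556) = 0.4176
  p(1,2)=2/15: -0.1333 × log₂(0.1333) = 0.3876
  p(2,0)=4/45: -0.0889 × log₂(0.0889) = 0.3104
  p(2,1)=4/45: -0.0889 × log₂(0.0889) = 0.3104
  p(2,2)=4/45: -0.0889 × log₂(0.0889) = 0.3104
H(X,Y) = 3.0934 bits


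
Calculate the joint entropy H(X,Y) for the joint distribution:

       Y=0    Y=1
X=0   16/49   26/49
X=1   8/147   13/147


H(X,Y) = -Σ p(x,y) log₂ p(x,y)
  p(0,0)=16/49: -0.3265 × log₂(0.3265) = 0.5273
  p(0,1)=26/49: -0.5306 × log₂(0.5306) = 0.4851
  p(1,0)=8/147: -0.0544 × log₂(0.0544) = 0.2286
  p(1,1)=13/147: -0.0884 × log₂(0.0884) = 0.3095
H(X,Y) = 1.5504 bits


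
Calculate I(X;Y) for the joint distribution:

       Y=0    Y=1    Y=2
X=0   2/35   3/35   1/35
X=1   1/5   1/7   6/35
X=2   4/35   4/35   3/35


H(X) = 1.4544, H(Y) = 1.5766, H(X,Y) = 3.0070
I(X;Y) = H(X) + H(Y) - H(X,Y) = 0.0240 bits


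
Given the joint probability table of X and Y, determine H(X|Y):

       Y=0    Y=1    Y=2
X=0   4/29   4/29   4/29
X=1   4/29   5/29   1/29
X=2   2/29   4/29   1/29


H(X|Y) = Σ_y p(y) H(X|Y=y)
  p(Y=0) = 10/29, H(X|Y=0) = 1.5219
  p(Y=1) = 13/29, H(X|Y=1) = 1.5766
  p(Y=2) = 6/29, H(X|Y=2) = 1.2516
H(X|Y) = 0.3448×1.5219 + 0.4483×1.5766 + 0.2069×1.2516 = 1.4905 bits


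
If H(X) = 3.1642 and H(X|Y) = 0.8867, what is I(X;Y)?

I(X;Y) = H(X) - H(X|Y)
I(X;Y) = 3.1642 - 0.8867 = 2.2775 bits


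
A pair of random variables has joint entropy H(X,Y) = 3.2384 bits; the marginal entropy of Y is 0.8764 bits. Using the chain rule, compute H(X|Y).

Chain rule: H(X,Y) = H(X|Y) + H(Y)
H(X|Y) = H(X,Y) - H(Y) = 3.2384 - 0.8764 = 2.362 bits


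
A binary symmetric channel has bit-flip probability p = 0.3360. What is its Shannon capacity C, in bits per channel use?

For BSC with error probability p:
C = 1 - H(p) where H(p) is binary entropy
H(0.3360) = -0.3360 × log₂(0.3360) - 0.6640 × log₂(0.6640)
H(p) = 0.9209
C = 1 - 0.9209 = 0.0791 bits/use


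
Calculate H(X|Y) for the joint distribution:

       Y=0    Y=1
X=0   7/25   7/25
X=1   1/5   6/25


H(X|Y) = Σ_y p(y) H(X|Y=y)
  p(Y=0) = 12/25, H(X|Y=0) = 0.9799
  p(Y=1) = 13/25, H(X|Y=1) = 0.9957
H(X|Y) = 0.4800×0.9799 + 0.5200×0.9957 = 0.9881 bits


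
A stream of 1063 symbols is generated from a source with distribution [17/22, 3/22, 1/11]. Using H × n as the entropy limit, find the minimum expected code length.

Entropy H = 0.9939 bits/symbol
Minimum bits = H × n = 0.9939 × 1063
= 1056.51 bits


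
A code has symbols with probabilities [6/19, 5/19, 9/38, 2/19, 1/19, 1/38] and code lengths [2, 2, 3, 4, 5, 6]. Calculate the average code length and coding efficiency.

Average length L = Σ p_i × l_i = 2.7105 bits
Entropy H = 2.2277 bits
Efficiency η = H/L × 100% = 82.19%


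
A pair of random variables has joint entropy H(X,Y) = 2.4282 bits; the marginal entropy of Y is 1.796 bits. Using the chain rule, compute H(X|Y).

Chain rule: H(X,Y) = H(X|Y) + H(Y)
H(X|Y) = H(X,Y) - H(Y) = 2.4282 - 1.796 = 0.6322 bits


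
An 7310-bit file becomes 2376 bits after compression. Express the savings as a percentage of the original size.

Space savings = (1 - Compressed/Original) × 100%
= (1 - 2376/7310) × 100%
= 67.50%


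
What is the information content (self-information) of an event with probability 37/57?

Information content I(x) = -log₂(p(x))
I = -log₂(37/57) = -log₂(0.6491)
I = 0.6234 bits


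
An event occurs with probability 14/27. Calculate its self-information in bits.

Information content I(x) = -log₂(p(x))
I = -log₂(14/27) = -log₂(0.5185)
I = 0.9475 bits


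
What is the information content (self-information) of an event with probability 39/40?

Information content I(x) = -log₂(p(x))
I = -log₂(39/40) = -log₂(0.9750)
I = 0.0365 bits


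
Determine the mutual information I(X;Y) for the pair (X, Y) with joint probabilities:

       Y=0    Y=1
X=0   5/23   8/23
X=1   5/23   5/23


H(X) = 0.9877, H(Y) = 0.9877, H(X,Y) = 1.9658
I(X;Y) = H(X) + H(Y) - H(X,Y) = 0.0096 bits


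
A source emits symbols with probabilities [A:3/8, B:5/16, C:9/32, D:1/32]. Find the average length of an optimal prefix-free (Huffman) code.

Huffman tree construction:
Combine smallest probabilities repeatedly
Resulting codes:
  A: 0 (length 1)
  B: 10 (length 2)
  C: 111 (length 3)
  D: 110 (length 3)
Average length = Σ p(s) × length(s) = 1.9375 bits


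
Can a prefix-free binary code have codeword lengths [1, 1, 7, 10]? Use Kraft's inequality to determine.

Kraft inequality: Σ 2^(-l_i) ≤ 1 for prefix-free code
Calculating: 2^(-1) + 2^(-1) + 2^(-7) + 2^(-10)
= 0.5 + 0.5 + 0.0078125 + 0.0009765625
= 1.0088
Since 1.0088 > 1, prefix-free code does not exist


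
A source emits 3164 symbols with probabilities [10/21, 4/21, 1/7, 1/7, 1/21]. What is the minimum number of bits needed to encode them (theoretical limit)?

Entropy H = 1.9766 bits/symbol
Minimum bits = H × n = 1.9766 × 3164
= 6254.11 bits


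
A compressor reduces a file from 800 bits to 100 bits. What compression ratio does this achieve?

Compression ratio = Original / Compressed
= 800 / 100 = 8.00:1


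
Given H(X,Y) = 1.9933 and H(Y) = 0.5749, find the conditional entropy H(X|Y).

Chain rule: H(X,Y) = H(X|Y) + H(Y)
H(X|Y) = H(X,Y) - H(Y) = 1.9933 - 0.5749 = 1.4184 bits


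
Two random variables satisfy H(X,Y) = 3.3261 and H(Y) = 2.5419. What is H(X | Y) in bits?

Chain rule: H(X,Y) = H(X|Y) + H(Y)
H(X|Y) = H(X,Y) - H(Y) = 3.3261 - 2.5419 = 0.7842 bits


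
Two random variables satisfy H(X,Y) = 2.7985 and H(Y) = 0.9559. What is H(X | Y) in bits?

Chain rule: H(X,Y) = H(X|Y) + H(Y)
H(X|Y) = H(X,Y) - H(Y) = 2.7985 - 0.9559 = 1.8426 bits


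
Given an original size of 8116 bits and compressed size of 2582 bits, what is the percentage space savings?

Space savings = (1 - Compressed/Original) × 100%
= (1 - 2582/8116) × 100%
= 68.19%


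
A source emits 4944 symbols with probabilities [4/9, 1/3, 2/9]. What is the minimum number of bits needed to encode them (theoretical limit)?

Entropy H = 1.5305 bits/symbol
Minimum bits = H × n = 1.5305 × 4944
= 7566.76 bits


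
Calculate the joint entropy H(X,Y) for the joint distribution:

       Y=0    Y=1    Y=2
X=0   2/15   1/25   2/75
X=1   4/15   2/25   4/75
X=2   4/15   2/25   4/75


H(X,Y) = -Σ p(x,y) log₂ p(x,y)
  p(0,0)=2/15: -0.1333 × log₂(0.1333) = 0.3876
  p(0,1)=1/25: -0.0400 × log₂(0.0400) = 0.1858
  p(0,2)=2/75: -0.0267 × log₂(0.0267) = 0.1394
  p(1,0)=4/15: -0.2667 × log₂(0.2667) = 0.5085
  p(1,1)=2/25: -0.0800 × log₂(0.0800) = 0.2915
  p(1,2)=4/75: -0.0533 × log₂(0.0533) = 0.2255
  p(2,0)=4/15: -0.2667 × log₂(0.2667) = 0.5085
  p(2,1)=2/25: -0.0800 × log₂(0.0800) = 0.2915
  p(2,2)=4/75: -0.0533 × log₂(0.0533) = 0.2255
H(X,Y) = 2.7639 bits


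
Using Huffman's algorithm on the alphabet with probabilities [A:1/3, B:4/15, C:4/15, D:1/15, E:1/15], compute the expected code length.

Huffman tree construction:
Combine smallest probabilities repeatedly
Resulting codes:
  A: 11 (length 2)
  B: 01 (length 2)
  C: 10 (length 2)
  D: 000 (length 3)
  E: 001 (length 3)
Average length = Σ p(s) × length(s) = 2.1333 bits


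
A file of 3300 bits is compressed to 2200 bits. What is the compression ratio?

Compression ratio = Original / Compressed
= 3300 / 2200 = 1.50:1


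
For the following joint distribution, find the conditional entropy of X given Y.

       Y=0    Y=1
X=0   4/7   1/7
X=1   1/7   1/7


H(X|Y) = Σ_y p(y) H(X|Y=y)
  p(Y=0) = 5/7, H(X|Y=0) = 0.7219
  p(Y=1) = 2/7, H(X|Y=1) = 1.0000
H(X|Y) = 0.7143×0.7219 + 0.2857×1.0000 = 0.8014 bits


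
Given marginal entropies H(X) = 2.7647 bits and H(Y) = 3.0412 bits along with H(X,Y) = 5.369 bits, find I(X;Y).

I(X;Y) = H(X) + H(Y) - H(X,Y)
I(X;Y) = 2.7647 + 3.0412 - 5.369 = 0.4369 bits


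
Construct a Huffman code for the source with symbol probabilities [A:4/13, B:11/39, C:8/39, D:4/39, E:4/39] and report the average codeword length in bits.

Huffman tree construction:
Combine smallest probabilities repeatedly
Resulting codes:
  A: 11 (length 2)
  B: 10 (length 2)
  C: 00 (length 2)
  D: 010 (length 3)
  E: 011 (length 3)
Average length = Σ p(s) × length(s) = 2.2051 bits


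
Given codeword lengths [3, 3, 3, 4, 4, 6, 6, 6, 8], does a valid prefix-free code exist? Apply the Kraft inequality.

Kraft inequality: Σ 2^(-l_i) ≤ 1 for prefix-free code
Calculating: 2^(-3) + 2^(-3) + 2^(-3) + 2^(-4) + 2^(-4) + 2^(-6) + 2^(-6) + 2^(-6) + 2^(-8)
= 0.125 + 0.125 + 0.125 + 0.0625 + 0.0625 + 0.015625 + 0.015625 + 0.015625 + 0.00390625
= 0.5508
Since 0.5508 ≤ 1, prefix-free code exists


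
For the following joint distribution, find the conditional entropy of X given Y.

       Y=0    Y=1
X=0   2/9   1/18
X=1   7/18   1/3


H(X|Y) = Σ_y p(y) H(X|Y=y)
  p(Y=0) = 11/18, H(X|Y=0) = 0.9457
  p(Y=1) = 7/18, H(X|Y=1) = 0.5917
H(X|Y) = 0.6111×0.9457 + 0.3889×0.5917 = 0.8080 bits


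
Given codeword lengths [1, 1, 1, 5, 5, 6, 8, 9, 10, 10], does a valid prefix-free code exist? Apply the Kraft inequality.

Kraft inequality: Σ 2^(-l_i) ≤ 1 for prefix-free code
Calculating: 2^(-1) + 2^(-1) + 2^(-1) + 2^(-5) + 2^(-5) + 2^(-6) + 2^(-8) + 2^(-9) + 2^(-10) + 2^(-10)
= 0.5 + 0.5 + 0.5 + 0.03125 + 0.03125 + 0.015625 + 0.00390625 + 0.001953125 + 0.0009765625 + 0.0009765625
= 1.5859
Since 1.5859 > 1, prefix-free code does not exist


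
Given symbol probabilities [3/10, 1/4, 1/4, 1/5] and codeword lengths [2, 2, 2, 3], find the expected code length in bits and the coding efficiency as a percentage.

Average length L = Σ p_i × l_i = 2.2000 bits
Entropy H = 1.9855 bits
Efficiency η = H/L × 100% = 90.25%


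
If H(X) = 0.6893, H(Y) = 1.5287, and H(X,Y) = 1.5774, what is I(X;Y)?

I(X;Y) = H(X) + H(Y) - H(X,Y)
I(X;Y) = 0.6893 + 1.5287 - 1.5774 = 0.6406 bits


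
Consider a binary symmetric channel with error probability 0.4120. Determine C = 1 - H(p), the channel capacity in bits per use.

For BSC with error probability p:
C = 1 - H(p) where H(p) is binary entropy
H(0.4120) = -0.4120 × log₂(0.4120) - 0.5880 × log₂(0.5880)
H(p) = 0.9775
C = 1 - 0.9775 = 0.0225 bits/use


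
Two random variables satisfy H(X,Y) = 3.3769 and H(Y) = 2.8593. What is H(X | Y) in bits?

Chain rule: H(X,Y) = H(X|Y) + H(Y)
H(X|Y) = H(X,Y) - H(Y) = 3.3769 - 2.8593 = 0.5176 bits


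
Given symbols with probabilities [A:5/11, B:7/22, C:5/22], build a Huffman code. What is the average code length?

Huffman tree construction:
Combine smallest probabilities repeatedly
Resulting codes:
  A: 0 (length 1)
  B: 11 (length 2)
  C: 10 (length 2)
Average length = Σ p(s) × length(s) = 1.5455 bits


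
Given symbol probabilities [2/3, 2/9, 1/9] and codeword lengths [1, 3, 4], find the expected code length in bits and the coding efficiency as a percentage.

Average length L = Σ p_i × l_i = 1.7778 bits
Entropy H = 1.2244 bits
Efficiency η = H/L × 100% = 68.87%


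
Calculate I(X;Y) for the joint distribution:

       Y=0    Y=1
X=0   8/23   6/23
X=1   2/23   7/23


H(X) = 0.9656, H(Y) = 0.9877, H(X,Y) = 1.8644
I(X;Y) = H(X) + H(Y) - H(X,Y) = 0.0890 bits


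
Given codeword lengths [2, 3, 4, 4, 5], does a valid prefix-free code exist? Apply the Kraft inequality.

Kraft inequality: Σ 2^(-l_i) ≤ 1 for prefix-free code
Calculating: 2^(-2) + 2^(-3) + 2^(-4) + 2^(-4) + 2^(-5)
= 0.25 + 0.125 + 0.0625 + 0.0625 + 0.03125
= 0.5312
Since 0.5312 ≤ 1, prefix-free code exists


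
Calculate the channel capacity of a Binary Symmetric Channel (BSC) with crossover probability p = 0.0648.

For BSC with error probability p:
C = 1 - H(p) where H(p) is binary entropy
H(0.0648) = -0.0648 × log₂(0.0648) - 0.9352 × log₂(0.9352)
H(p) = 0.3462
C = 1 - 0.3462 = 0.6538 bits/use


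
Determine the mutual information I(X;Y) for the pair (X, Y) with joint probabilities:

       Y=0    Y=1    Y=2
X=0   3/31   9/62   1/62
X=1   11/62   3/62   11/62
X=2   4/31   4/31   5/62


H(X) = 1.5617, H(Y) = 1.5667, H(X,Y) = 2.9782
I(X;Y) = H(X) + H(Y) - H(X,Y) = 0.1502 bits


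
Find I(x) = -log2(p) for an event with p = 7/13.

Information content I(x) = -log₂(p(x))
I = -log₂(7/13) = -log₂(0.5385)
I = 0.8931 bits


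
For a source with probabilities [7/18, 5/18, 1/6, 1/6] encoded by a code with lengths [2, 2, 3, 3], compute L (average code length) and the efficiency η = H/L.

Average length L = Σ p_i × l_i = 2.3333 bits
Entropy H = 1.9049 bits
Efficiency η = H/L × 100% = 81.64%


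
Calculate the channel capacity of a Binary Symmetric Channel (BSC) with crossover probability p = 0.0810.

For BSC with error probability p:
C = 1 - H(p) where H(p) is binary entropy
H(0.0810) = -0.0810 × log₂(0.0810) - 0.9190 × log₂(0.9190)
H(p) = 0.4057
C = 1 - 0.4057 = 0.5943 bits/use


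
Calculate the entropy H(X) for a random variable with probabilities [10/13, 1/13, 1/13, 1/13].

H(X) = -Σ p(x) log₂ p(x)
  -10/13 × log₂(10/13) = 0.2912
  -1/13 × log₂(1/13) = 0.2846
  -1/13 × log₂(1/13) = 0.2846
  -1/13 × log₂(1/13) = 0.2846
H(X) = 1.1451 bits


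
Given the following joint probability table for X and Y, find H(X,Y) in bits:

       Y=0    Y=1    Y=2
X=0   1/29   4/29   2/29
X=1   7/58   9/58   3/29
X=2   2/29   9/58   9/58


H(X,Y) = -Σ p(x,y) log₂ p(x,y)
  p(0,0)=1/29: -0.0345 × log₂(0.0345) = 0.1675
  p(0,1)=4/29: -0.1379 × log₂(0.1379) = 0.3942
  p(0,2)=2/29: -0.0690 × log₂(0.0690) = 0.2661
  p(1,0)=7/58: -0.1207 × log₂(0.1207) = 0.3682
  p(1,1)=9/58: -0.1552 × log₂(0.1552) = 0.4171
  p(1,2)=3/29: -0.1034 × log₂(0.1034) = 0.3386
  p(2,0)=2/29: -0.0690 × log₂(0.0690) = 0.2661
  p(2,1)=9/58: -0.1552 × log₂(0.1552) = 0.4171
  p(2,2)=9/58: -0.1552 × log₂(0.1552) = 0.4171
H(X,Y) = 3.0520 bits


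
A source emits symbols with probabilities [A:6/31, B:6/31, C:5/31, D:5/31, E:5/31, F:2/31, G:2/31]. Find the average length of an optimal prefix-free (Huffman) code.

Huffman tree construction:
Combine smallest probabilities repeatedly
Resulting codes:
  A: 00 (length 2)
  B: 01 (length 2)
  C: 101 (length 3)
  D: 110 (length 3)
  E: 111 (length 3)
  F: 1000 (length 4)
  G: 1001 (length 4)
Average length = Σ p(s) × length(s) = 2.7419 bits


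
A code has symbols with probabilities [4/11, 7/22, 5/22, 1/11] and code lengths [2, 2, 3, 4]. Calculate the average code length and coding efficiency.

Average length L = Σ p_i × l_i = 2.4091 bits
Entropy H = 1.8567 bits
Efficiency η = H/L × 100% = 77.07%


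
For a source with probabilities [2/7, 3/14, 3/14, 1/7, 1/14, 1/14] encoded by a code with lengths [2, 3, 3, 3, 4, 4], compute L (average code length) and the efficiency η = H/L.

Average length L = Σ p_i × l_i = 2.8571 bits
Entropy H = 2.4138 bits
Efficiency η = H/L × 100% = 84.48%


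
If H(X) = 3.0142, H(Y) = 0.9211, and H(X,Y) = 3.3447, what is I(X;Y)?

I(X;Y) = H(X) + H(Y) - H(X,Y)
I(X;Y) = 3.0142 + 0.9211 - 3.3447 = 0.5906 bits


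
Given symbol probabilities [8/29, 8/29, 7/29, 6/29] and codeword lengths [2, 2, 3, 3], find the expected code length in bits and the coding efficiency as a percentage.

Average length L = Σ p_i × l_i = 2.4483 bits
Entropy H = 1.9904 bits
Efficiency η = H/L × 100% = 81.30%


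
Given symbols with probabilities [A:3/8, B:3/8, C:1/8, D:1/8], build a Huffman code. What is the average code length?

Huffman tree construction:
Combine smallest probabilities repeatedly
Resulting codes:
  A: 11 (length 2)
  B: 0 (length 1)
  C: 100 (length 3)
  D: 101 (length 3)
Average length = Σ p(s) × length(s) = 1.8750 bits


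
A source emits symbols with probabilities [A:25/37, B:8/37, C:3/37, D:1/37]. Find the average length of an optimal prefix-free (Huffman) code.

Huffman tree construction:
Combine smallest probabilities repeatedly
Resulting codes:
  A: 1 (length 1)
  B: 01 (length 2)
  C: 001 (length 3)
  D: 000 (length 3)
Average length = Σ p(s) × length(s) = 1.4324 bits


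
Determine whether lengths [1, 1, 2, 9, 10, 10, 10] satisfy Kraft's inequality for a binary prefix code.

Kraft inequality: Σ 2^(-l_i) ≤ 1 for prefix-free code
Calculating: 2^(-1) + 2^(-1) + 2^(-2) + 2^(-9) + 2^(-10) + 2^(-10) + 2^(-10)
= 0.5 + 0.5 + 0.25 + 0.001953125 + 0.0009765625 + 0.0009765625 + 0.0009765625
= 1.2549
Since 1.2549 > 1, prefix-free code does not exist


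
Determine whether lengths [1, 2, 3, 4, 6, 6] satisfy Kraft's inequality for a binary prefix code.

Kraft inequality: Σ 2^(-l_i) ≤ 1 for prefix-free code
Calculating: 2^(-1) + 2^(-2) + 2^(-3) + 2^(-4) + 2^(-6) + 2^(-6)
= 0.5 + 0.25 + 0.125 + 0.0625 + 0.015625 + 0.015625
= 0.9688
Since 0.9688 ≤ 1, prefix-free code exists


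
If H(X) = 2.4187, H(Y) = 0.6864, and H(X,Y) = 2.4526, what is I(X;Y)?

I(X;Y) = H(X) + H(Y) - H(X,Y)
I(X;Y) = 2.4187 + 0.6864 - 2.4526 = 0.6525 bits


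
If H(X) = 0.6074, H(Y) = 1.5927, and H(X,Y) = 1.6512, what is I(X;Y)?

I(X;Y) = H(X) + H(Y) - H(X,Y)
I(X;Y) = 0.6074 + 1.5927 - 1.6512 = 0.5489 bits


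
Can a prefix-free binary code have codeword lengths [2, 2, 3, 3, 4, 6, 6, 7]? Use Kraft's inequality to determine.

Kraft inequality: Σ 2^(-l_i) ≤ 1 for prefix-free code
Calculating: 2^(-2) + 2^(-2) + 2^(-3) + 2^(-3) + 2^(-4) + 2^(-6) + 2^(-6) + 2^(-7)
= 0.25 + 0.25 + 0.125 + 0.125 + 0.0625 + 0.015625 + 0.015625 + 0.0078125
= 0.8516
Since 0.8516 ≤ 1, prefix-free code exists


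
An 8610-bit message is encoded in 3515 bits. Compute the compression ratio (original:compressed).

Compression ratio = Original / Compressed
= 8610 / 3515 = 2.45:1


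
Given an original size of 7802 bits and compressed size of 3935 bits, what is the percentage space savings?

Space savings = (1 - Compressed/Original) × 100%
= (1 - 3935/7802) × 100%
= 49.56%


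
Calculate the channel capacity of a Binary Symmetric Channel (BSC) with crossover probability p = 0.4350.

For BSC with error probability p:
C = 1 - H(p) where H(p) is binary entropy
H(0.4350) = -0.4350 × log₂(0.4350) - 0.5650 × log₂(0.5650)
H(p) = 0.9878
C = 1 - 0.9878 = 0.0122 bits/use


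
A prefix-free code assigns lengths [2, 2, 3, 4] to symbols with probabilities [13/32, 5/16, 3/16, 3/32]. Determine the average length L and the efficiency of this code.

Average length L = Σ p_i × l_i = 2.3750 bits
Entropy H = 1.8253 bits
Efficiency η = H/L × 100% = 76.86%


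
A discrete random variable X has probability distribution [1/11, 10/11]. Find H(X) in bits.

H(X) = -Σ p(x) log₂ p(x)
  -1/11 × log₂(1/11) = 0.3145
  -10/11 × log₂(10/11) = 0.1250
H(X) = 0.4395 bits


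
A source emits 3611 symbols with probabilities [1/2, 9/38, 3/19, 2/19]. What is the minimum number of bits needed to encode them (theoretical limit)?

Entropy H = 1.7545 bits/symbol
Minimum bits = H × n = 1.7545 × 3611
= 6335.55 bits


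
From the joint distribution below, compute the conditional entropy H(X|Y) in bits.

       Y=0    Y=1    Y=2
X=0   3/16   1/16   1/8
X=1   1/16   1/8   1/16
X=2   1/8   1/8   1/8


H(X|Y) = Σ_y p(y) H(X|Y=y)
  p(Y=0) = 3/8, H(X|Y=0) = 1.4591
  p(Y=1) = 5/16, H(X|Y=1) = 1.5219
  p(Y=2) = 5/16, H(X|Y=2) = 1.5219
H(X|Y) = 0.3750×1.4591 + 0.3125×1.5219 + 0.3125×1.5219 = 1.4984 bits


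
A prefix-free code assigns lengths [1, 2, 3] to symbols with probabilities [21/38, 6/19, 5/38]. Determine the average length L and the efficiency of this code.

Average length L = Σ p_i × l_i = 1.5789 bits
Entropy H = 1.3830 bits
Efficiency η = H/L × 100% = 87.59%


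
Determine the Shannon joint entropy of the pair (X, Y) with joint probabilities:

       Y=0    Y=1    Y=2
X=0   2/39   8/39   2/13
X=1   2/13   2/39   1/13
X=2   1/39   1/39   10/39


H(X,Y) = -Σ p(x,y) log₂ p(x,y)
  p(0,0)=2/39: -0.0513 × log₂(0.0513) = 0.2198
  p(0,1)=8/39: -0.2051 × log₂(0.2051) = 0.4688
  p(0,2)=2/13: -0.1538 × log₂(0.1538) = 0.4155
  p(1,0)=2/13: -0.1538 × log₂(0.1538) = 0.4155
  p(1,1)=2/39: -0.0513 × log₂(0.0513) = 0.2198
  p(1,2)=1/13: -0.0769 × log₂(0.0769) = 0.2846
  p(2,0)=1/39: -0.0256 × log₂(0.0256) = 0.1355
  p(2,1)=1/39: -0.0256 × log₂(0.0256) = 0.1355
  p(2,2)=10/39: -0.2564 × log₂(0.2564) = 0.5035
H(X,Y) = 2.7984 bits


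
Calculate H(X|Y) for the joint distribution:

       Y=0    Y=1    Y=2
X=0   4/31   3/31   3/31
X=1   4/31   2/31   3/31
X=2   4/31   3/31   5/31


H(X|Y) = Σ_y p(y) H(X|Y=y)
  p(Y=0) = 12/31, H(X|Y=0) = 1.5850
  p(Y=1) = 8/31, H(X|Y=1) = 1.5613
  p(Y=2) = 11/31, H(X|Y=2) = 1.5395
H(X|Y) = 0.3871×1.5850 + 0.2581×1.5613 + 0.3548×1.5395 = 1.5627 bits


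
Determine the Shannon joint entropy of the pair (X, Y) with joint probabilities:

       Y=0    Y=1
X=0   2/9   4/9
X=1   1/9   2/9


H(X,Y) = -Σ p(x,y) log₂ p(x,y)
  p(0,0)=2/9: -0.2222 × log₂(0.2222) = 0.4822
  p(0,1)=4/9: -0.4444 × log₂(0.4444) = 0.5200
  p(1,0)=1/9: -0.1111 × log₂(0.1111) = 0.3522
  p(1,1)=2/9: -0.2222 × log₂(0.2222) = 0.4822
H(X,Y) = 1.8366 bits


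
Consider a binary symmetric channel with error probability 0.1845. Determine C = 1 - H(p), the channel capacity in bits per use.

For BSC with error probability p:
C = 1 - H(p) where H(p) is binary entropy
H(0.1845) = -0.1845 × log₂(0.1845) - 0.8155 × log₂(0.8155)
H(p) = 0.6898
C = 1 - 0.6898 = 0.3102 bits/use


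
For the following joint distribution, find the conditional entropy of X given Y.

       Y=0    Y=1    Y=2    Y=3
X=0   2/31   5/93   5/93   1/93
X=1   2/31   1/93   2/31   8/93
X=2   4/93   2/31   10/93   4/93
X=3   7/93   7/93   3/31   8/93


H(X|Y) = Σ_y p(y) H(X|Y=y)
  p(Y=0) = 23/93, H(X|Y=0) = 1.9726
  p(Y=1) = 19/93, H(X|Y=1) = 1.7863
  p(Y=2) = 10/31, H(X|Y=2) = 1.9446
  p(Y=3) = 7/31, H(X|Y=3) = 1.7257
H(X|Y) = 0.2473×1.9726 + 0.2043×1.7863 + 0.3226×1.9446 + 0.2258×1.7257 = 1.8698 bits


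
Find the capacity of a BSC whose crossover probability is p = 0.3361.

For BSC with error probability p:
C = 1 - H(p) where H(p) is binary entropy
H(0.3361) = -0.3361 × log₂(0.3361) - 0.6639 × log₂(0.6639)
H(p) = 0.9210
C = 1 - 0.9210 = 0.0790 bits/use


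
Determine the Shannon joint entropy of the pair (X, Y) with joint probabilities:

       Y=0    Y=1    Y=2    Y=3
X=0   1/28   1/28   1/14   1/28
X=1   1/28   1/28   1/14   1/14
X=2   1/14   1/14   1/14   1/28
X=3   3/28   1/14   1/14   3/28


H(X,Y) = -Σ p(x,y) log₂ p(x,y)
  p(0,0)=1/28: -0.0357 × log₂(0.0357) = 0.1717
  p(0,1)=1/28: -0.0357 × log₂(0.0357) = 0.1717
  p(0,2)=1/14: -0.0714 × log₂(0.0714) = 0.2720
  p(0,3)=1/28: -0.0357 × log₂(0.0357) = 0.1717
  p(1,0)=1/28: -0.0357 × log₂(0.0357) = 0.1717
  p(1,1)=1/28: -0.0357 × log₂(0.0357) = 0.1717
  p(1,2)=1/14: -0.0714 × log₂(0.0714) = 0.2720
  p(1,3)=1/14: -0.0714 × log₂(0.0714) = 0.2720
  p(2,0)=1/14: -0.0714 × log₂(0.0714) = 0.2720
  p(2,1)=1/14: -0.0714 × log₂(0.0714) = 0.2720
  p(2,2)=1/14: -0.0714 × log₂(0.0714) = 0.2720
  p(2,3)=1/28: -0.0357 × log₂(0.0357) = 0.1717
  p(3,0)=3/28: -0.1071 × log₂(0.1071) = 0.3453
  p(3,1)=1/14: -0.0714 × log₂(0.0714) = 0.2720
  p(3,2)=1/14: -0.0714 × log₂(0.0714) = 0.2720
  p(3,3)=3/28: -0.1071 × log₂(0.1071) = 0.3453
H(X,Y) = 3.8963 bits


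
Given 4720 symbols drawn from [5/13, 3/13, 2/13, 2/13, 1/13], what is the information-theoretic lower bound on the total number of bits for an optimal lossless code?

Entropy H = 2.1339 bits/symbol
Minimum bits = H × n = 2.1339 × 4720
= 10072.19 bits


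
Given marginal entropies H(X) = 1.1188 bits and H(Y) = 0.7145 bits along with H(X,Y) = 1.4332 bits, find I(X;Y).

I(X;Y) = H(X) + H(Y) - H(X,Y)
I(X;Y) = 1.1188 + 0.7145 - 1.4332 = 0.4001 bits


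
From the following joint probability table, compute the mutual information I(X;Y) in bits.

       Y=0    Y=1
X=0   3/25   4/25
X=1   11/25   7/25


H(X) = 0.8555, H(Y) = 0.9896, H(X,Y) = 1.8255
I(X;Y) = H(X) + H(Y) - H(X,Y) = 0.0196 bits


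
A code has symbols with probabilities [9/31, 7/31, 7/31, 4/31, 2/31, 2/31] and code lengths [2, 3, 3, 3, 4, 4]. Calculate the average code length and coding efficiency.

Average length L = Σ p_i × l_i = 2.8387 bits
Entropy H = 2.3790 bits
Efficiency η = H/L × 100% = 83.80%


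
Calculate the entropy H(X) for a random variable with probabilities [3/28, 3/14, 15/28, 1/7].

H(X) = -Σ p(x) log₂ p(x)
  -3/28 × log₂(3/28) = 0.3453
  -3/14 × log₂(3/14) = 0.4762
  -15/28 × log₂(15/28) = 0.4824
  -1/7 × log₂(1/7) = 0.4011
H(X) = 1.7049 bits


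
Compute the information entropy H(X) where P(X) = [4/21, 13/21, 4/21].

H(X) = -Σ p(x) log₂ p(x)
  -4/21 × log₂(4/21) = 0.4557
  -13/21 × log₂(13/21) = 0.4283
  -4/21 × log₂(4/21) = 0.4557
H(X) = 1.3397 bits


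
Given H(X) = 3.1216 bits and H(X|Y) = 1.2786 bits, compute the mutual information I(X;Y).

I(X;Y) = H(X) - H(X|Y)
I(X;Y) = 3.1216 - 1.2786 = 1.843 bits


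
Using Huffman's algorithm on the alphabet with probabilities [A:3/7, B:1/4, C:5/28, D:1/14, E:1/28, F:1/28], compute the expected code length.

Huffman tree construction:
Combine smallest probabilities repeatedly
Resulting codes:
  A: 0 (length 1)
  B: 10 (length 2)
  C: 111 (length 3)
  D: 1100 (length 4)
  E: 11010 (length 5)
  F: 11011 (length 5)
Average length = Σ p(s) × length(s) = 2.1071 bits


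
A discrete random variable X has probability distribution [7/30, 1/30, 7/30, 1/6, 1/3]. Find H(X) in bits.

H(X) = -Σ p(x) log₂ p(x)
  -7/30 × log₂(7/30) = 0.4899
  -1/30 × log₂(1/30) = 0.1636
  -7/30 × log₂(7/30) = 0.4899
  -1/6 × log₂(1/6) = 0.4308
  -1/3 × log₂(1/3) = 0.5283
H(X) = 2.1025 bits


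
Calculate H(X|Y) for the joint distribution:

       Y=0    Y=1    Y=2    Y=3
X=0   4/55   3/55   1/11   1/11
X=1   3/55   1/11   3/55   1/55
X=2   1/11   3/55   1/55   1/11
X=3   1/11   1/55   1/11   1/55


H(X|Y) = Σ_y p(y) H(X|Y=y)
  p(Y=0) = 17/55, H(X|Y=0) = 1.9713
  p(Y=1) = 12/55, H(X|Y=1) = 1.8250
  p(Y=2) = 14/55, H(X|Y=2) = 1.8092
  p(Y=3) = 12/55, H(X|Y=3) = 1.6500
H(X|Y) = 0.3091×1.9713 + 0.2182×1.8250 + 0.2545×1.8092 + 0.2182×1.6500 = 1.8280 bits


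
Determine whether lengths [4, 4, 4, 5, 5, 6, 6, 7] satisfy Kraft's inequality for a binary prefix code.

Kraft inequality: Σ 2^(-l_i) ≤ 1 for prefix-free code
Calculating: 2^(-4) + 2^(-4) + 2^(-4) + 2^(-5) + 2^(-5) + 2^(-6) + 2^(-6) + 2^(-7)
= 0.0625 + 0.0625 + 0.0625 + 0.03125 + 0.03125 + 0.015625 + 0.015625 + 0.0078125
= 0.2891
Since 0.2891 ≤ 1, prefix-free code exists


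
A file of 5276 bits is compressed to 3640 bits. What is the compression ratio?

Compression ratio = Original / Compressed
= 5276 / 3640 = 1.45:1


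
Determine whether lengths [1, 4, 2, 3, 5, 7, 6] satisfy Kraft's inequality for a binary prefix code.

Kraft inequality: Σ 2^(-l_i) ≤ 1 for prefix-free code
Calculating: 2^(-1) + 2^(-4) + 2^(-2) + 2^(-3) + 2^(-5) + 2^(-7) + 2^(-6)
= 0.5 + 0.0625 + 0.25 + 0.125 + 0.03125 + 0.0078125 + 0.015625
= 0.9922
Since 0.9922 ≤ 1, prefix-free code exists


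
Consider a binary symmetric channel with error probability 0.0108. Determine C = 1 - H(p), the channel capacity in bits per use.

For BSC with error probability p:
C = 1 - H(p) where H(p) is binary entropy
H(0.0108) = -0.0108 × log₂(0.0108) - 0.9892 × log₂(0.9892)
H(p) = 0.0861
C = 1 - 0.0861 = 0.9139 bits/use


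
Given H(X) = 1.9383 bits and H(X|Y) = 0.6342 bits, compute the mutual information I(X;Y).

I(X;Y) = H(X) - H(X|Y)
I(X;Y) = 1.9383 - 0.6342 = 1.3041 bits


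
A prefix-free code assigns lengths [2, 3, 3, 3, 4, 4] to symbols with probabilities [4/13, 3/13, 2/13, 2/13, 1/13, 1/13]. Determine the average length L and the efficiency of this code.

Average length L = Σ p_i × l_i = 2.8462 bits
Entropy H = 2.4116 bits
Efficiency η = H/L × 100% = 84.73%


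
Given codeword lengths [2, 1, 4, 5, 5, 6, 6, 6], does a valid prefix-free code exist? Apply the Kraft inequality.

Kraft inequality: Σ 2^(-l_i) ≤ 1 for prefix-free code
Calculating: 2^(-2) + 2^(-1) + 2^(-4) + 2^(-5) + 2^(-5) + 2^(-6) + 2^(-6) + 2^(-6)
= 0.25 + 0.5 + 0.0625 + 0.03125 + 0.03125 + 0.015625 + 0.015625 + 0.015625
= 0.9219
Since 0.9219 ≤ 1, prefix-free code exists


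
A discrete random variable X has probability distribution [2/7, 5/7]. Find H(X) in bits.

H(X) = -Σ p(x) log₂ p(x)
  -2/7 × log₂(2/7) = 0.5164
  -5/7 × log₂(5/7) = 0.3467
H(X) = 0.8631 bits


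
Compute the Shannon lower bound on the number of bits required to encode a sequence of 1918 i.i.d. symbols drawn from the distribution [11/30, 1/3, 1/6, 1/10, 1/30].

Entropy H = 1.9856 bits/symbol
Minimum bits = H × n = 1.9856 × 1918
= 3808.46 bits


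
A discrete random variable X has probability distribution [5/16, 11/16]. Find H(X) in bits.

H(X) = -Σ p(x) log₂ p(x)
  -5/16 × log₂(5/16) = 0.5244
  -11/16 × log₂(11/16) = 0.3716
H(X) = 0.8960 bits


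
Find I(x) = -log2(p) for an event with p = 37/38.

Information content I(x) = -log₂(p(x))
I = -log₂(37/38) = -log₂(0.9737)
I = 0.0385 bits


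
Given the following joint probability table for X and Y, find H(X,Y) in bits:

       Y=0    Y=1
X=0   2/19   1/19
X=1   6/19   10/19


H(X,Y) = -Σ p(x,y) log₂ p(x,y)
  p(0,0)=2/19: -0.1053 × log₂(0.1053) = 0.3419
  p(0,1)=1/19: -0.0526 × log₂(0.0526) = 0.2236
  p(1,0)=6/19: -0.3158 × log₂(0.3158) = 0.5251
  p(1,1)=10/19: -0.5263 × log₂(0.5263) = 0.4874
H(X,Y) = 1.5780 bits


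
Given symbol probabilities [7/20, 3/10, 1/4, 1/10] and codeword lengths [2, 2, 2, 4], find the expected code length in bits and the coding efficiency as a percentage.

Average length L = Σ p_i × l_i = 2.2000 bits
Entropy H = 1.8834 bits
Efficiency η = H/L × 100% = 85.61%


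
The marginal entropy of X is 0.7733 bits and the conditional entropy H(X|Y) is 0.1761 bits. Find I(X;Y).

I(X;Y) = H(X) - H(X|Y)
I(X;Y) = 0.7733 - 0.1761 = 0.5972 bits


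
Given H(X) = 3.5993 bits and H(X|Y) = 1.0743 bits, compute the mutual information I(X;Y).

I(X;Y) = H(X) - H(X|Y)
I(X;Y) = 3.5993 - 1.0743 = 2.525 bits


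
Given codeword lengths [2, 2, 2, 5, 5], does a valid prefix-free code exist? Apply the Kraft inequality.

Kraft inequality: Σ 2^(-l_i) ≤ 1 for prefix-free code
Calculating: 2^(-2) + 2^(-2) + 2^(-2) + 2^(-5) + 2^(-5)
= 0.25 + 0.25 + 0.25 + 0.03125 + 0.03125
= 0.8125
Since 0.8125 ≤ 1, prefix-free code exists


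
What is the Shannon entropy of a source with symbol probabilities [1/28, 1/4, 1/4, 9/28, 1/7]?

H(X) = -Σ p(x) log₂ p(x)
  -1/28 × log₂(1/28) = 0.1717
  -1/4 × log₂(1/4) = 0.5000
  -1/4 × log₂(1/4) = 0.5000
  -9/28 × log₂(9/28) = 0.5263
  -1/7 × log₂(1/7) = 0.4011
H(X) = 2.0991 bits


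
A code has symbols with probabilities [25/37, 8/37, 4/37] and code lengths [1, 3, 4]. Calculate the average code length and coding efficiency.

Average length L = Σ p_i × l_i = 1.7568 bits
Entropy H = 1.2068 bits
Efficiency η = H/L × 100% = 68.70%


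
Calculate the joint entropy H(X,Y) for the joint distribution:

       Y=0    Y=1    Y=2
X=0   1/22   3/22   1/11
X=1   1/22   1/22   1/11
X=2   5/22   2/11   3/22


H(X,Y) = -Σ p(x,y) log₂ p(x,y)
  p(0,0)=1/22: -0.0455 × log₂(0.0455) = 0.2027
  p(0,1)=3/22: -0.1364 × log₂(0.1364) = 0.3920
  p(0,2)=1/11: -0.0909 × log₂(0.0909) = 0.3145
  p(1,0)=1/22: -0.0455 × log₂(0.0455) = 0.2027
  p(1,1)=1/22: -0.0455 × log₂(0.0455) = 0.2027
  p(1,2)=1/11: -0.0909 × log₂(0.0909) = 0.3145
  p(2,0)=5/22: -0.2273 × log₂(0.2273) = 0.4858
  p(2,1)=2/11: -0.1818 × log₂(0.1818) = 0.4472
  p(2,2)=3/22: -0.1364 × log₂(0.1364) = 0.3920
H(X,Y) = 2.9540 bits


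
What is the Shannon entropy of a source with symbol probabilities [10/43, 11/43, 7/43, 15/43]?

H(X) = -Σ p(x) log₂ p(x)
  -10/43 × log₂(10/43) = 0.4894
  -11/43 × log₂(11/43) = 0.5031
  -7/43 × log₂(7/43) = 0.4263
  -15/43 × log₂(15/43) = 0.5300
H(X) = 1.9489 bits


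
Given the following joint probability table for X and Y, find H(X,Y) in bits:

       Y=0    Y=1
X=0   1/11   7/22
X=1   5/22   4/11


H(X,Y) = -Σ p(x,y) log₂ p(x,y)
  p(0,0)=1/11: -0.0909 × log₂(0.0909) = 0.3145
  p(0,1)=7/22: -0.3182 × log₂(0.3182) = 0.5257
  p(1,0)=5/22: -0.2273 × log₂(0.2273) = 0.4858
  p(1,1)=4/11: -0.3636 × log₂(0.3636) = 0.5307
H(X,Y) = 1.8567 bits


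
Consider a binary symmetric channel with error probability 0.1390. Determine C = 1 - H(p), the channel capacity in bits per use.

For BSC with error probability p:
C = 1 - H(p) where H(p) is binary entropy
H(0.1390) = -0.1390 × log₂(0.1390) - 0.8610 × log₂(0.8610)
H(p) = 0.5816
C = 1 - 0.5816 = 0.4184 bits/use


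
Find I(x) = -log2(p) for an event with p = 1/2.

Information content I(x) = -log₂(p(x))
I = -log₂(1/2) = -log₂(0.5000)
I = 1.0000 bits


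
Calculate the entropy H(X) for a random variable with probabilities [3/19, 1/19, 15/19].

H(X) = -Σ p(x) log₂ p(x)
  -3/19 × log₂(3/19) = 0.4205
  -1/19 × log₂(1/19) = 0.2236
  -15/19 × log₂(15/19) = 0.2692
H(X) = 0.9133 bits


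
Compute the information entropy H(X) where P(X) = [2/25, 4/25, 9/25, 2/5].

H(X) = -Σ p(x) log₂ p(x)
  -2/25 × log₂(2/25) = 0.2915
  -4/25 × log₂(4/25) = 0.4230
  -9/25 × log₂(9/25) = 0.5306
  -2/5 × log₂(2/5) = 0.5288
H(X) = 1.7739 bits


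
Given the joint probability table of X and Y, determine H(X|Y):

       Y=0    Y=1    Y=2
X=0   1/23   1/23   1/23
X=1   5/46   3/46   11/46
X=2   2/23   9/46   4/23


H(X|Y) = Σ_y p(y) H(X|Y=y)
  p(Y=0) = 11/46, H(X|Y=0) = 1.4949
  p(Y=1) = 7/23, H(X|Y=1) = 1.2871
  p(Y=2) = 21/46, H(X|Y=2) = 1.3421
H(X|Y) = 0.2391×1.4949 + 0.3043×1.2871 + 0.4565×1.3421 = 1.3619 bits


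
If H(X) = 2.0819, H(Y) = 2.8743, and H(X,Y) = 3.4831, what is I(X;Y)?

I(X;Y) = H(X) + H(Y) - H(X,Y)
I(X;Y) = 2.0819 + 2.8743 - 3.4831 = 1.4731 bits


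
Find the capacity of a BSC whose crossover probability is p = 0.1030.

For BSC with error probability p:
C = 1 - H(p) where H(p) is binary entropy
H(0.1030) = -0.1030 × log₂(0.1030) - 0.8970 × log₂(0.8970)
H(p) = 0.4784
C = 1 - 0.4784 = 0.5216 bits/use


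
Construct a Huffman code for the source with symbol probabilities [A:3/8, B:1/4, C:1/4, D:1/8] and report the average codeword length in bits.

Huffman tree construction:
Combine smallest probabilities repeatedly
Resulting codes:
  A: 11 (length 2)
  B: 01 (length 2)
  C: 10 (length 2)
  D: 00 (length 2)
Average length = Σ p(s) × length(s) = 2.0000 bits


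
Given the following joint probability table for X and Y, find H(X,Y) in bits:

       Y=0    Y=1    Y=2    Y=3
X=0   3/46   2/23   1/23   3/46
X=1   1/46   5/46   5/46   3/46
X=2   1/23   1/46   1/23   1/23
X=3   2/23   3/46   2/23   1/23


H(X,Y) = -Σ p(x,y) log₂ p(x,y)
  p(0,0)=3/46: -0.0652 × log₂(0.0652) = 0.2569
  p(0,1)=2/23: -0.0870 × log₂(0.0870) = 0.3064
  p(0,2)=1/23: -0.0435 × log₂(0.0435) = 0.1967
  p(0,3)=3/46: -0.0652 × log₂(0.0652) = 0.2569
  p(1,0)=1/46: -0.0217 × log₂(0.0217) = 0.1201
  p(1,1)=5/46: -0.1087 × log₂(0.1087) = 0.3480
  p(1,2)=5/46: -0.1087 × log₂(0.1087) = 0.3480
  p(1,3)=3/46: -0.0652 × log₂(0.0652) = 0.2569
  p(2,0)=1/23: -0.0435 × log₂(0.0435) = 0.1967
  p(2,1)=1/46: -0.0217 × log₂(0.0217) = 0.1201
  p(2,2)=1/23: -0.0435 × log₂(0.0435) = 0.1967
  p(2,3)=1/23: -0.0435 × log₂(0.0435) = 0.1967
  p(3,0)=2/23: -0.0870 × log₂(0.0870) = 0.3064
  p(3,1)=3/46: -0.0652 × log₂(0.0652) = 0.2569
  p(3,2)=2/23: -0.0870 × log₂(0.0870) = 0.3064
  p(3,3)=1/23: -0.0435 × log₂(0.0435) = 0.1967
H(X,Y) = 3.8662 bits


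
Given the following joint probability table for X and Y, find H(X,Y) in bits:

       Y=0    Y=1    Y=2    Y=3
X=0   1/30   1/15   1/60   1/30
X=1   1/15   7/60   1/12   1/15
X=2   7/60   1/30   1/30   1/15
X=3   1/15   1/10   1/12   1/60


H(X,Y) = -Σ p(x,y) log₂ p(x,y)
  p(0,0)=1/30: -0.0333 × log₂(0.0333) = 0.1636
  p(0,1)=1/15: -0.0667 × log₂(0.0667) = 0.2605
  p(0,2)=1/60: -0.0167 × log₂(0.0167) = 0.0984
  p(0,3)=1/30: -0.0333 × log₂(0.0333) = 0.1636
  p(1,0)=1/15: -0.0667 × log₂(0.0667) = 0.2605
  p(1,1)=7/60: -0.1167 × log₂(0.1167) = 0.3616
  p(1,2)=1/12: -0.0833 × log₂(0.0833) = 0.2987
  p(1,3)=1/15: -0.0667 × log₂(0.0667) = 0.2605
  p(2,0)=7/60: -0.1167 × log₂(0.1167) = 0.3616
  p(2,1)=1/30: -0.0333 × log₂(0.0333) = 0.1636
  p(2,2)=1/30: -0.0333 × log₂(0.0333) = 0.1636
  p(2,3)=1/15: -0.0667 × log₂(0.0667) = 0.2605
  p(3,0)=1/15: -0.0667 × log₂(0.0667) = 0.2605
  p(3,1)=1/10: -0.1000 × log₂(0.1000) = 0.3322
  p(3,2)=1/12: -0.0833 × log₂(0.0833) = 0.2987
  p(3,3)=1/60: -0.0167 × log₂(0.0167) = 0.0984
H(X,Y) = 3.8064 bits


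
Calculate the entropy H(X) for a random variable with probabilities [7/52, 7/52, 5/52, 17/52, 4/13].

H(X) = -Σ p(x) log₂ p(x)
  -7/52 × log₂(7/52) = 0.3895
  -7/52 × log₂(7/52) = 0.3895
  -5/52 × log₂(5/52) = 0.3249
  -17/52 × log₂(17/52) = 0.5273
  -4/13 × log₂(4/13) = 0.5232
H(X) = 2.1543 bits


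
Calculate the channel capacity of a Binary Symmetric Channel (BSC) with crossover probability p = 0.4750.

For BSC with error probability p:
C = 1 - H(p) where H(p) is binary entropy
H(0.4750) = -0.4750 × log₂(0.4750) - 0.5250 × log₂(0.5250)
H(p) = 0.9982
C = 1 - 0.9982 = 0.0018 bits/use


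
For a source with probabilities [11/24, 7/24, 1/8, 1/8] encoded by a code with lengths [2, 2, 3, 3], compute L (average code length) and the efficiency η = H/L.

Average length L = Σ p_i × l_i = 2.2500 bits
Entropy H = 1.7843 bits
Efficiency η = H/L × 100% = 79.30%


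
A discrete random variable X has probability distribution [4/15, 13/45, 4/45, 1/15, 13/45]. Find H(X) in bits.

H(X) = -Σ p(x) log₂ p(x)
  -4/15 × log₂(4/15) = 0.5085
  -13/45 × log₂(13/45) = 0.5175
  -4/45 × log₂(4/45) = 0.3104
  -1/15 × log₂(1/15) = 0.2605
  -13/45 × log₂(13/45) = 0.5175
H(X) = 2.1144 bits


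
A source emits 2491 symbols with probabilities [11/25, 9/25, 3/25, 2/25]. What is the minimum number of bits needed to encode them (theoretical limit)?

Entropy H = 1.7103 bits/symbol
Minimum bits = H × n = 1.7103 × 2491
= 4260.45 bits


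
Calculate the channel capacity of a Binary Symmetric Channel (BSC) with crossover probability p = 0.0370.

For BSC with error probability p:
C = 1 - H(p) where H(p) is binary entropy
H(0.0370) = -0.0370 × log₂(0.0370) - 0.9630 × log₂(0.9630)
H(p) = 0.2284
C = 1 - 0.2284 = 0.7716 bits/use


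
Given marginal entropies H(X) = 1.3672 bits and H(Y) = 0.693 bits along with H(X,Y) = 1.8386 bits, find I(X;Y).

I(X;Y) = H(X) + H(Y) - H(X,Y)
I(X;Y) = 1.3672 + 0.693 - 1.8386 = 0.2216 bits
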